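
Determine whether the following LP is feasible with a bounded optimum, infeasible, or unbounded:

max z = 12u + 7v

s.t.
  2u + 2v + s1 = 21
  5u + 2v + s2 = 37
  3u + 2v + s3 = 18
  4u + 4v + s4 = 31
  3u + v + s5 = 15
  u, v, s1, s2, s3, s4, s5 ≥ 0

Feasible with a bounded optimal solution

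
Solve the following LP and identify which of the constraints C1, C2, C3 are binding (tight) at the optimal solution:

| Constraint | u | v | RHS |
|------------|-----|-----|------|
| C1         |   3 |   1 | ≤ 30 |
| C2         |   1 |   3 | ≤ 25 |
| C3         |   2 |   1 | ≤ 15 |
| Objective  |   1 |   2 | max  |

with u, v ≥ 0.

At u = 4, v = 7, compute slack b - a·x for each constraint:
  C1: 30 − 19 = 11  (slack)
  C2: 25 − 25 = 0  (binding)
  C3: 15 − 15 = 0  (binding)

Optimal: u = 4, v = 7
Binding: C2, C3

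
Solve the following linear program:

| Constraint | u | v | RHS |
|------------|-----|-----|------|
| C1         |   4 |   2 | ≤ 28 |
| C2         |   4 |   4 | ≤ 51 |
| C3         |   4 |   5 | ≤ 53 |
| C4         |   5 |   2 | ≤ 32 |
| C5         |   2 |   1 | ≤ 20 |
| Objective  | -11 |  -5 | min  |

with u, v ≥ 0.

Evaluate the objective at each vertex of the feasible region:
  z(0, 0) = 0
  z(6.4, 0) = -70.4
  z(4, 6) = -74  ←
  z(2.833, 8.333) = -72.83
  z(0, 10.6) = -53
The minimum is at u = 4, v = 6.

u = 4, v = 6, z = -74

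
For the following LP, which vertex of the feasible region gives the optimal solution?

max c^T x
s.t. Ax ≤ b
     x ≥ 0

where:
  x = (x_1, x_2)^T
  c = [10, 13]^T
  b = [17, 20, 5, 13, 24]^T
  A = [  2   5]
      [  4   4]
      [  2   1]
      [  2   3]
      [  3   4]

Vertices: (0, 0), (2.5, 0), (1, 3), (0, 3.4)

Evaluate the objective at each vertex of the feasible region:
  z(0, 0) = 0
  z(2.5, 0) = 25
  z(1, 3) = 49  ←
  z(0, 3.4) = 44.2
The maximum is at x_1 = 1, x_2 = 3.

(1, 3)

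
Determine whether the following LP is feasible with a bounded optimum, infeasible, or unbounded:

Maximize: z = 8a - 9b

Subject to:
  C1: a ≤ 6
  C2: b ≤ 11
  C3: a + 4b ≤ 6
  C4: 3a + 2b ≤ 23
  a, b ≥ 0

Feasible with a bounded optimal solution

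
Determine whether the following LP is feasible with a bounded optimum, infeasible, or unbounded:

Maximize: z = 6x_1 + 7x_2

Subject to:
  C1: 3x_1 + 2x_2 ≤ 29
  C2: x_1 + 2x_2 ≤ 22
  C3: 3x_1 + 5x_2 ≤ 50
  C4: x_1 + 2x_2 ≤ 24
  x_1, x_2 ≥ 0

Feasible with a bounded optimal solution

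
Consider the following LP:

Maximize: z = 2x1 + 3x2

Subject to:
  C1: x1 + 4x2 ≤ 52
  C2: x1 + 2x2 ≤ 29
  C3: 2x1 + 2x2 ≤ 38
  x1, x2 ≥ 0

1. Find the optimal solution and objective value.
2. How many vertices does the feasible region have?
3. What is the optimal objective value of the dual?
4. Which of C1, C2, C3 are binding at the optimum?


1. x1 = 9, x2 = 10, z = 48
2. 5
3. 48
4. C2, C3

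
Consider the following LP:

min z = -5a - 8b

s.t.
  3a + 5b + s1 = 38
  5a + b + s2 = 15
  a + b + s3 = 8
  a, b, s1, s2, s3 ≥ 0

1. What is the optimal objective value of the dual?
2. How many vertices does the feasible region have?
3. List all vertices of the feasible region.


1. -61
2. 5
3. (0, 0), (3, 0), (1.75, 6.25), (1, 7), (0, 7.6)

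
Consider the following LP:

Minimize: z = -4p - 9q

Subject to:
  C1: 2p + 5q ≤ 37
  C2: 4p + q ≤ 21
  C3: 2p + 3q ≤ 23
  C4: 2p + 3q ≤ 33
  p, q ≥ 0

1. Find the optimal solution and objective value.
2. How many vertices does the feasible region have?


1. p = 1, q = 7, z = -67
2. 5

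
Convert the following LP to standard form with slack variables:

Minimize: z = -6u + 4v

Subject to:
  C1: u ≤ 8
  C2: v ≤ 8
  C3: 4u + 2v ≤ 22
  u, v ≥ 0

min z = -6u + 4v

s.t.
  u + s1 = 8
  v + s2 = 8
  4u + 2v + s3 = 22
  u, v, s1, s2, s3 ≥ 0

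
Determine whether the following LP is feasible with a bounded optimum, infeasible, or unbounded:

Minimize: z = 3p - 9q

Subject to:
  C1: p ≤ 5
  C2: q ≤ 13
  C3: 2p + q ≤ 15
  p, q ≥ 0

Feasible with a bounded optimal solution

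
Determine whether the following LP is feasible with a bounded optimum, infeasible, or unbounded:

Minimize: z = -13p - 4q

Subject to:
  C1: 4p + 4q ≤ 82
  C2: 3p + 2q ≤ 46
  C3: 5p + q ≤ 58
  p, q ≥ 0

Feasible with a bounded optimal solution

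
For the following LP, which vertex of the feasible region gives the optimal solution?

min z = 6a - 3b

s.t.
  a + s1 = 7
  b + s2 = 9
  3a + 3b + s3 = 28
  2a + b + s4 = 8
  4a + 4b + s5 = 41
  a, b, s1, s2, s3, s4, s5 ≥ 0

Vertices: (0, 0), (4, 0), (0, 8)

Evaluate the objective at each vertex of the feasible region:
  z(0, 0) = 0
  z(4, 0) = 24
  z(0, 8) = -24  ←
The minimum is at a = 0, b = 8.

(0, 8)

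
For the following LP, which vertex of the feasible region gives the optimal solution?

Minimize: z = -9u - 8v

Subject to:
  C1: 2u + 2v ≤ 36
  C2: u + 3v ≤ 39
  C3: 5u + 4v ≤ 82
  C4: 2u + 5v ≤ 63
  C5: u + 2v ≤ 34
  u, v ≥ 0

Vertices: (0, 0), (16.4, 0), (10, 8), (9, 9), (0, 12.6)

Evaluate the objective at each vertex of the feasible region:
  z(0, 0) = 0
  z(16.4, 0) = -147.6
  z(10, 8) = -154  ←
  z(9, 9) = -153
  z(0, 12.6) = -100.8
The minimum is at u = 10, v = 8.

(10, 8)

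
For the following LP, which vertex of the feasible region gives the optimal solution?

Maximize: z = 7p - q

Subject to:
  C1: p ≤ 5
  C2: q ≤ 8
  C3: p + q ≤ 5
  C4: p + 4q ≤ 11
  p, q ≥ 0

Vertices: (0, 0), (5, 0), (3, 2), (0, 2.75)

Evaluate the objective at each vertex of the feasible region:
  z(0, 0) = 0
  z(5, 0) = 35  ←
  z(3, 2) = 19
  z(0, 2.75) = -2.75
The maximum is at p = 5, q = 0.

(5, 0)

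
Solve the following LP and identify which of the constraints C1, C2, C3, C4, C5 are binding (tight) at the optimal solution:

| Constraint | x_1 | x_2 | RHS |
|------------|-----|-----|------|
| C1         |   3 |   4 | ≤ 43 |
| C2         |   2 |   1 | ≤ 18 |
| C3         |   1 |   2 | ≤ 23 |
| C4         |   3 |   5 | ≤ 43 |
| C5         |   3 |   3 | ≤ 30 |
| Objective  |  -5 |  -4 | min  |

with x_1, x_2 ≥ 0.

At x_1 = 8, x_2 = 2, compute slack b - a·x for each constraint:
  C1: 43 − 32 = 11  (slack)
  C2: 18 − 18 = 0  (binding)
  C3: 23 − 12 = 11  (slack)
  C4: 43 − 34 = 9  (slack)
  C5: 30 − 30 = 0  (binding)

Optimal: x_1 = 8, x_2 = 2
Binding: C2, C5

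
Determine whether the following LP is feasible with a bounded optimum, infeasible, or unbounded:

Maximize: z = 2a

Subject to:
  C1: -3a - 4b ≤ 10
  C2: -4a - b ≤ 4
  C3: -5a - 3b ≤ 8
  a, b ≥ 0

Unbounded (objective can increase without bound)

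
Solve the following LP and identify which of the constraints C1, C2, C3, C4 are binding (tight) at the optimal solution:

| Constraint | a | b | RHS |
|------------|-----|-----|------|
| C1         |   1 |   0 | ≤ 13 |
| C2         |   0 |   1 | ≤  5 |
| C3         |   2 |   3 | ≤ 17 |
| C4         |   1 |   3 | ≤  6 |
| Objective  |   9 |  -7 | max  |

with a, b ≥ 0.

At a = 6, b = 0, compute slack b - a·x for each constraint:
  C1: 13 − 6 = 7  (slack)
  C2: 5 − 0 = 5  (slack)
  C3: 17 − 12 = 5  (slack)
  C4: 6 − 6 = 0  (binding)

Optimal: a = 6, b = 0
Binding: C4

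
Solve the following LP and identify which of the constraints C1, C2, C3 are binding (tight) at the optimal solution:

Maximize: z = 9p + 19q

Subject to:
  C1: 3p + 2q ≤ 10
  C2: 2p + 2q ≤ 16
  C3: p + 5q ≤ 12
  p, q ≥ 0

At p = 2, q = 2, compute slack b - a·x for each constraint:
  C1: 10 − 10 = 0  (binding)
  C2: 16 − 8 = 8  (slack)
  C3: 12 − 12 = 0  (binding)

Optimal: p = 2, q = 2
Binding: C1, C3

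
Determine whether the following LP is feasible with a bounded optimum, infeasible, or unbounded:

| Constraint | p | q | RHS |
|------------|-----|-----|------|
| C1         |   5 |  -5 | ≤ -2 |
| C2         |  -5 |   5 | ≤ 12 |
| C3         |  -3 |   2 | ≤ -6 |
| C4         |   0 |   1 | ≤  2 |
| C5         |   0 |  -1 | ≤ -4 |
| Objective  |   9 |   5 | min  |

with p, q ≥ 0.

Infeasible (no feasible solution exists)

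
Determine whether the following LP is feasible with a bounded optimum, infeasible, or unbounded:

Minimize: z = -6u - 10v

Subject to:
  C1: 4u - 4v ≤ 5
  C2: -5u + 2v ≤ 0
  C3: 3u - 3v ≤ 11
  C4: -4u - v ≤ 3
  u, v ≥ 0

Unbounded (objective can decrease without bound)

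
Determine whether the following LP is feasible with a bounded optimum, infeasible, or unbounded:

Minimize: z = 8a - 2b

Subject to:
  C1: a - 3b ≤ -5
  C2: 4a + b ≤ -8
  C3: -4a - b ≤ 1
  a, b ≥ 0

Infeasible (no feasible solution exists)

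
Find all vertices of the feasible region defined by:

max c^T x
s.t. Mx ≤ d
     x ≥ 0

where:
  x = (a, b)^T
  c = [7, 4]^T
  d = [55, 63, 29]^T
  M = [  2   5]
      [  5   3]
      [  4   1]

(0, 0), (7.25, 0), (5, 9), (0, 11)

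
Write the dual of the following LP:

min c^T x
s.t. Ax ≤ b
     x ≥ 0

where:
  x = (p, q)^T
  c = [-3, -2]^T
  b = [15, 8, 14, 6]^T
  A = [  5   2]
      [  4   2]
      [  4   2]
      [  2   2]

Primal min cᵀx s.t. Ax ≤ b, x ≥ 0  →  Dual max −bᵀy s.t. Aᵀy ≥ −c, y ≥ 0.

Maximize: z = -15y1 - 8y2 - 14y3 - 6y4

Subject to:
  5y1 + 4y2 + 4y3 + 2y4 ≥ 3
  2y1 + 2y2 + 2y3 + 2y4 ≥ 2
  y1, y2, y3, y4 ≥ 0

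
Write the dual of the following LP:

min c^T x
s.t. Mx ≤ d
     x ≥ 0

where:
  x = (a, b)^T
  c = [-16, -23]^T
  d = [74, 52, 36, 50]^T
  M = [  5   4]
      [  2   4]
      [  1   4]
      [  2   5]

Primal min cᵀx s.t. Ax ≤ b, x ≥ 0  →  Dual max −bᵀy s.t. Aᵀy ≥ −c, y ≥ 0.

Maximize: z = -74y1 - 52y2 - 36y3 - 50y4

Subject to:
  5y1 + 2y2 + y3 + 2y4 ≥ 16
  4y1 + 4y2 + 4y3 + 5y4 ≥ 23
  y1, y2, y3, y4 ≥ 0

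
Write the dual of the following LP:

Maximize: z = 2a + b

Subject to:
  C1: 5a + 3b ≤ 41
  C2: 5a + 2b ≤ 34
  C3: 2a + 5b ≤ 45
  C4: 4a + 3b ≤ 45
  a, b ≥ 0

Primal max cᵀx s.t. Ax ≤ b, x ≥ 0  →  Dual min bᵀy s.t. Aᵀy ≥ c, y ≥ 0.

Minimize: z = 41y1 + 34y2 + 45y3 + 45y4

Subject to:
  5y1 + 5y2 + 2y3 + 4y4 ≥ 2
  3y1 + 2y2 + 5y3 + 3y4 ≥ 1
  y1, y2, y3, y4 ≥ 0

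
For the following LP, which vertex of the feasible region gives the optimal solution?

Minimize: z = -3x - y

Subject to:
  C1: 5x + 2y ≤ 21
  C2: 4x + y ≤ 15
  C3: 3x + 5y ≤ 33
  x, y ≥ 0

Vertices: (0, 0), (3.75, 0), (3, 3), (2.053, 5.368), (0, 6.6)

Evaluate the objective at each vertex of the feasible region:
  z(0, 0) = 0
  z(3.75, 0) = -11.25
  z(3, 3) = -12  ←
  z(2.053, 5.368) = -11.53
  z(0, 6.6) = -6.6
The minimum is at x = 3, y = 3.

(3, 3)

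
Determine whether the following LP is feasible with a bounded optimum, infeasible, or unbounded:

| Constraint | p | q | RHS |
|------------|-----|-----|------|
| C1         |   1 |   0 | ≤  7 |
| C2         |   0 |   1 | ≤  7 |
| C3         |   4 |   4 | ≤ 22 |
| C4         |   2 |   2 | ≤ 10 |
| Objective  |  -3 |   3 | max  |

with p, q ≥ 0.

Feasible with a bounded optimal solution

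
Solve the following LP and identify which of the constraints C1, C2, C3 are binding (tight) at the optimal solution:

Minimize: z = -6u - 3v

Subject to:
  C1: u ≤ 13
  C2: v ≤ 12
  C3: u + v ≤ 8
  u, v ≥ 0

At u = 8, v = 0, compute slack b - a·x for each constraint:
  C1: 13 − 8 = 5  (slack)
  C2: 12 − 0 = 12  (slack)
  C3: 8 − 8 = 0  (binding)

Optimal: u = 8, v = 0
Binding: C3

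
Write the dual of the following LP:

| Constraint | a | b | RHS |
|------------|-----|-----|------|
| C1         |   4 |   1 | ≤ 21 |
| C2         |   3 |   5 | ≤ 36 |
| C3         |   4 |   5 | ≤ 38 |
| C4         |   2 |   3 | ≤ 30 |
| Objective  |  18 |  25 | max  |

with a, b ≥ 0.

Primal max cᵀx s.t. Ax ≤ b, x ≥ 0  →  Dual min bᵀy s.t. Aᵀy ≥ c, y ≥ 0.

Minimize: z = 21y1 + 36y2 + 38y3 + 30y4

Subject to:
  4y1 + 3y2 + 4y3 + 2y4 ≥ 18
  y1 + 5y2 + 5y3 + 3y4 ≥ 25
  y1, y2, y3, y4 ≥ 0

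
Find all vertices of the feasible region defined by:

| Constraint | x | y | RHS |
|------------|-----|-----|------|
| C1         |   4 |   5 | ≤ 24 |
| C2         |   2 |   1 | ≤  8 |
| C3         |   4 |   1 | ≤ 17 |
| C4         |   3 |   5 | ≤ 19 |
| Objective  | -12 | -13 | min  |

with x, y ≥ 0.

(0, 0), (4, 0), (3, 2), (0, 3.8)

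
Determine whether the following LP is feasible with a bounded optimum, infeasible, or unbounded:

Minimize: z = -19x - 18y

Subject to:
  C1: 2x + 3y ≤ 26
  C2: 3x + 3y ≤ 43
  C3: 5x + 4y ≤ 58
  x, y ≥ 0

Feasible with a bounded optimal solution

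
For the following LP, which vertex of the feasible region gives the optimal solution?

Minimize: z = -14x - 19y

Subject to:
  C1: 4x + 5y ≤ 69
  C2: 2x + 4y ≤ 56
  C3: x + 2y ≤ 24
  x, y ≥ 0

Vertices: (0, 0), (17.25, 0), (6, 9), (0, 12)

Evaluate the objective at each vertex of the feasible region:
  z(0, 0) = 0
  z(17.25, 0) = -241.5
  z(6, 9) = -255  ←
  z(0, 12) = -228
The minimum is at x = 6, y = 9.

(6, 9)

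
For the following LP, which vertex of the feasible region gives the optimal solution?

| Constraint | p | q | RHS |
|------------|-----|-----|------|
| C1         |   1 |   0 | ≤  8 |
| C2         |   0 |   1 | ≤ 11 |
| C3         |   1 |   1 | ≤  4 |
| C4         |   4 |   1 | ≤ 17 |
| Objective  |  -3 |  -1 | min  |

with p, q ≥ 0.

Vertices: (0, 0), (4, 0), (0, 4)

Evaluate the objective at each vertex of the feasible region:
  z(0, 0) = 0
  z(4, 0) = -12  ←
  z(0, 4) = -4
The minimum is at p = 4, q = 0.

(4, 0)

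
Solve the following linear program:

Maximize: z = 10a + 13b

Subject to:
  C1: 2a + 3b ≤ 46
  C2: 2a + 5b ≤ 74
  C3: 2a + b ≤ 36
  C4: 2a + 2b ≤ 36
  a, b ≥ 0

Evaluate the objective at each vertex of the feasible region:
  z(0, 0) = 0
  z(18, 0) = 180
  z(8, 10) = 210  ←
  z(2, 14) = 202
  z(0, 14.8) = 192.4
The maximum is at a = 8, b = 10.

a = 8, b = 10, z = 210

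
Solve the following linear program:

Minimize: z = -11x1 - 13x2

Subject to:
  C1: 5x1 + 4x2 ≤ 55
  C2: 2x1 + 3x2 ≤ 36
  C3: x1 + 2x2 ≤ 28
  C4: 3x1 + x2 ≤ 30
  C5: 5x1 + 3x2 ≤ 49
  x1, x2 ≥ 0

Evaluate the objective at each vertex of the feasible region:
  z(0, 0) = 0
  z(9.8, 0) = -107.8
  z(6.2, 6) = -146.2
  z(3, 10) = -163  ←
  z(0, 12) = -156
The minimum is at x1 = 3, x2 = 10.

x1 = 3, x2 = 10, z = -163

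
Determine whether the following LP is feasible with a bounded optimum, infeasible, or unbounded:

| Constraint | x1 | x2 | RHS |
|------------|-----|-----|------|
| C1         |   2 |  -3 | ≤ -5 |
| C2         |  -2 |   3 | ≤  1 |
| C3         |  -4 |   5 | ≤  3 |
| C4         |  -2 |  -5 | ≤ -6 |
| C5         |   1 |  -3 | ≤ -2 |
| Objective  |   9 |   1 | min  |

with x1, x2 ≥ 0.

Infeasible (no feasible solution exists)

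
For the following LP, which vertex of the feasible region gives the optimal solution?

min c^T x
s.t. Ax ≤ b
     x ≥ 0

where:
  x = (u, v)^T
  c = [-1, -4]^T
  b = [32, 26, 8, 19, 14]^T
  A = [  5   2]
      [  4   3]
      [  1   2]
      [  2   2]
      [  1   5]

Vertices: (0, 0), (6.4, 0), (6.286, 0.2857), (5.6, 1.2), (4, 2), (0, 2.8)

Evaluate the objective at each vertex of the feasible region:
  z(0, 0) = 0
  z(6.4, 0) = -6.4
  z(6.286, 0.2857) = -7.429
  z(5.6, 1.2) = -10.4
  z(4, 2) = -12  ←
  z(0, 2.8) = -11.2
The minimum is at u = 4, v = 2.

(4, 2)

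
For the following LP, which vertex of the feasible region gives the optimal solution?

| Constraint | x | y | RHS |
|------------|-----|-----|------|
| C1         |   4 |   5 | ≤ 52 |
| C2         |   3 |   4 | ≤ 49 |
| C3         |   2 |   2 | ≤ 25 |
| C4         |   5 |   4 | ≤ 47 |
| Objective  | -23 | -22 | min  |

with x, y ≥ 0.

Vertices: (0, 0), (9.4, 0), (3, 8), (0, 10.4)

Evaluate the objective at each vertex of the feasible region:
  z(0, 0) = 0
  z(9.4, 0) = -216.2
  z(3, 8) = -245  ←
  z(0, 10.4) = -228.8
The minimum is at x = 3, y = 8.

(3, 8)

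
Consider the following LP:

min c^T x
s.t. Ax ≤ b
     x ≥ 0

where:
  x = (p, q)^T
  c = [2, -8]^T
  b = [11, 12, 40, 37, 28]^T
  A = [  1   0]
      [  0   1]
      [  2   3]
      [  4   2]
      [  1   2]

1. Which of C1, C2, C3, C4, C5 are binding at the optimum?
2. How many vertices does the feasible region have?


1. C2
2. 5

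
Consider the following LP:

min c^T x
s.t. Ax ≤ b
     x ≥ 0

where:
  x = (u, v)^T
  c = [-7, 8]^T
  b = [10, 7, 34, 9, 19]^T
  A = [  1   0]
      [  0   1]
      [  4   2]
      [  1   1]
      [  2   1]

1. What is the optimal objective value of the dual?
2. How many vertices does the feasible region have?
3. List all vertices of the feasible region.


1. -59.5
2. 5
3. (0, 0), (8.5, 0), (8, 1), (2, 7), (0, 7)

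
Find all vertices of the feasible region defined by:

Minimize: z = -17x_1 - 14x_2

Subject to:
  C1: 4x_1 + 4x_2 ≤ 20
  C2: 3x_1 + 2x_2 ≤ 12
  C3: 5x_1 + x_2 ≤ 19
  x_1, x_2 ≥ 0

(0, 0), (3.8, 0), (3.714, 0.4286), (2, 3), (0, 5)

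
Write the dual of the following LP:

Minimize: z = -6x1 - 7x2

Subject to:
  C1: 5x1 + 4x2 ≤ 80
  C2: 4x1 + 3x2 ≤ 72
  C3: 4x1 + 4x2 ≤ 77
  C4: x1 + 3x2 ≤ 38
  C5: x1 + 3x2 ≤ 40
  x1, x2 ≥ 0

Primal min cᵀx s.t. Ax ≤ b, x ≥ 0  →  Dual max −bᵀy s.t. Aᵀy ≥ −c, y ≥ 0.

Maximize: z = -80y1 - 72y2 - 77y3 - 38y4 - 40y5

Subject to:
  5y1 + 4y2 + 4y3 + y4 + y5 ≥ 6
  4y1 + 3y2 + 4y3 + 3y4 + 3y5 ≥ 7
  y1, y2, y3, y4, y5 ≥ 0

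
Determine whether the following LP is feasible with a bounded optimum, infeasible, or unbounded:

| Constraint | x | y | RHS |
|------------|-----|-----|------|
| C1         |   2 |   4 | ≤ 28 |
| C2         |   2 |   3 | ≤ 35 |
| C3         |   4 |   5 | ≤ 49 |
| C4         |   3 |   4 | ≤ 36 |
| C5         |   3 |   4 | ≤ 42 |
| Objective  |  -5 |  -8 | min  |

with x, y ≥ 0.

Feasible with a bounded optimal solution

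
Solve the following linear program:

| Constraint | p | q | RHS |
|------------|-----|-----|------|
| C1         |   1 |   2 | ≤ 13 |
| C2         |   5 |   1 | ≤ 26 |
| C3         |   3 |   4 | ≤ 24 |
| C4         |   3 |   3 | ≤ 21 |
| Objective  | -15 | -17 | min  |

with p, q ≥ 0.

Evaluate the objective at each vertex of the feasible region:
  z(0, 0) = 0
  z(5.2, 0) = -78
  z(4.75, 2.25) = -109.5
  z(4, 3) = -111  ←
  z(0, 6) = -102
The minimum is at p = 4, q = 3.

p = 4, q = 3, z = -111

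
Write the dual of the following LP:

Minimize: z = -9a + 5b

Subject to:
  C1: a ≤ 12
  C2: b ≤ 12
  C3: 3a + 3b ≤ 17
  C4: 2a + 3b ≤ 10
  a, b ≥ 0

Primal min cᵀx s.t. Ax ≤ b, x ≥ 0  →  Dual max −bᵀy s.t. Aᵀy ≥ −c, y ≥ 0.

Maximize: z = -12y1 - 12y2 - 17y3 - 10y4

Subject to:
  y1 + 3y3 + 2y4 ≥ 9
  y2 + 3y3 + 3y4 ≥ -5
  y1, y2, y3, y4 ≥ 0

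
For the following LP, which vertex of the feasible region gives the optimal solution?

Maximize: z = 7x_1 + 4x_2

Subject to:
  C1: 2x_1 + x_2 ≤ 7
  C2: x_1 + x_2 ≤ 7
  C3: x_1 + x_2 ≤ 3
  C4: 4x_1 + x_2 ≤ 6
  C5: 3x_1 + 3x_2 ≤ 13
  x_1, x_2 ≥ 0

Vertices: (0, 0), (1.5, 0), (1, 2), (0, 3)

Evaluate the objective at each vertex of the feasible region:
  z(0, 0) = 0
  z(1.5, 0) = 10.5
  z(1, 2) = 15  ←
  z(0, 3) = 12
The maximum is at x_1 = 1, x_2 = 2.

(1, 2)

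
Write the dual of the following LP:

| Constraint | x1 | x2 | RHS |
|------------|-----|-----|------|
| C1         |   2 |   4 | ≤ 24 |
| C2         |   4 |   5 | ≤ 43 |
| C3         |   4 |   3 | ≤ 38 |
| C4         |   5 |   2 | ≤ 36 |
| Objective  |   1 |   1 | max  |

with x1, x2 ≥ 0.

Primal max cᵀx s.t. Ax ≤ b, x ≥ 0  →  Dual min bᵀy s.t. Aᵀy ≥ c, y ≥ 0.

Minimize: z = 24y1 + 43y2 + 38y3 + 36y4

Subject to:
  2y1 + 4y2 + 4y3 + 5y4 ≥ 1
  4y1 + 5y2 + 3y3 + 2y4 ≥ 1
  y1, y2, y3, y4 ≥ 0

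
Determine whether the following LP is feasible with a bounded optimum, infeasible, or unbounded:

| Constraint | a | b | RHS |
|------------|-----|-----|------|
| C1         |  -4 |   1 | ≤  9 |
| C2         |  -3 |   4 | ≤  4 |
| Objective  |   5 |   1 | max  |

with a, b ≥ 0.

Unbounded (objective can increase without bound)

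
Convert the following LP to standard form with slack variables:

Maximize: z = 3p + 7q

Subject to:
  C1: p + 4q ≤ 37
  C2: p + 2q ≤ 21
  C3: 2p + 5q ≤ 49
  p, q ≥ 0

max z = 3p + 7q

s.t.
  p + 4q + s1 = 37
  p + 2q + s2 = 21
  2p + 5q + s3 = 49
  p, q, s1, s2, s3 ≥ 0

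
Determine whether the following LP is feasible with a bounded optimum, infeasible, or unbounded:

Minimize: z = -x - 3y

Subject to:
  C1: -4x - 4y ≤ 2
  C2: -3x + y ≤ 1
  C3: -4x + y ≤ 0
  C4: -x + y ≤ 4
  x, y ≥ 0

Unbounded (objective can decrease without bound)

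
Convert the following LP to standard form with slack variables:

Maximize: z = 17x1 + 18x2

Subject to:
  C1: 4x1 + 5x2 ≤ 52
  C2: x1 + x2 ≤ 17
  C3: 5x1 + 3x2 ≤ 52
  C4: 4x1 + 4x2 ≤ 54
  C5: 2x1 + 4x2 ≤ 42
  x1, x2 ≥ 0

max z = 17x1 + 18x2

s.t.
  4x1 + 5x2 + s1 = 52
  x1 + x2 + s2 = 17
  5x1 + 3x2 + s3 = 52
  4x1 + 4x2 + s4 = 54
  2x1 + 4x2 + s5 = 42
  x1, x2, s1, s2, s3, s4, s5 ≥ 0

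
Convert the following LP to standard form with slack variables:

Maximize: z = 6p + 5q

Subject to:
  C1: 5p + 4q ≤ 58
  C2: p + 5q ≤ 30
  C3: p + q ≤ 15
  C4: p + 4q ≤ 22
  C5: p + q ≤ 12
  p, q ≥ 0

max z = 6p + 5q

s.t.
  5p + 4q + s1 = 58
  p + 5q + s2 = 30
  p + q + s3 = 15
  p + 4q + s4 = 22
  p + q + s5 = 12
  p, q, s1, s2, s3, s4, s5 ≥ 0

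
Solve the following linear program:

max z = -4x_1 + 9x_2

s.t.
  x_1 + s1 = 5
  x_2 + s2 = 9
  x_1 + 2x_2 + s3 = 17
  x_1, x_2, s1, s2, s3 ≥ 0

Evaluate the objective at each vertex of the feasible region:
  z(0, 0) = 0
  z(5, 0) = -20
  z(5, 6) = 34
  z(0, 8.5) = 76.5  ←
The maximum is at x_1 = 0, x_2 = 8.5.

x_1 = 0, x_2 = 8.5, z = 76.5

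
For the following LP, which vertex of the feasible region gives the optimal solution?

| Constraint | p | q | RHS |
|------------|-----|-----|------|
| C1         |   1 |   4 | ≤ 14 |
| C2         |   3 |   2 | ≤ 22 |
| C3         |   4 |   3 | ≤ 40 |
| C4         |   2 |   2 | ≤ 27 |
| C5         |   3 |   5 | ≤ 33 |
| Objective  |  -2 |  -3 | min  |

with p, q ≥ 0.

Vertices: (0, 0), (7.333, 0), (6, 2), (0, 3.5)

Evaluate the objective at each vertex of the feasible region:
  z(0, 0) = 0
  z(7.333, 0) = -14.67
  z(6, 2) = -18  ←
  z(0, 3.5) = -10.5
The minimum is at p = 6, q = 2.

(6, 2)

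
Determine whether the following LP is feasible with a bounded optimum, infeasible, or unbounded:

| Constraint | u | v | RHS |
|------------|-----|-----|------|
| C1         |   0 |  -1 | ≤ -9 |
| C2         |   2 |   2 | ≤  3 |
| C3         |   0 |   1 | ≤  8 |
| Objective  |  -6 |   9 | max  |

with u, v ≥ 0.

Infeasible (no feasible solution exists)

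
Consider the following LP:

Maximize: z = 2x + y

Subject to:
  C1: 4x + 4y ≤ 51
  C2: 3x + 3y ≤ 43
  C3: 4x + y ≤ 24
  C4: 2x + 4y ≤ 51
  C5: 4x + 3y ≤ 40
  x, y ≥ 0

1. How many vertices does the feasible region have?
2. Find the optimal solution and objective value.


1. 5
2. x = 4, y = 8, z = 16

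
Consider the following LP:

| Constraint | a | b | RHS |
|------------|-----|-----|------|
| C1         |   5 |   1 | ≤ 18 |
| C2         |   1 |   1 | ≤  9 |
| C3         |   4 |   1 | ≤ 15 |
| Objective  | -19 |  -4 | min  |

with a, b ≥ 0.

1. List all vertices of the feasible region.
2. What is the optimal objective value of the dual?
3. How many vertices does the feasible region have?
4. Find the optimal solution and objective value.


1. (0, 0), (3.6, 0), (3, 3), (2, 7), (0, 9)
2. -69
3. 5
4. a = 3, b = 3, z = -69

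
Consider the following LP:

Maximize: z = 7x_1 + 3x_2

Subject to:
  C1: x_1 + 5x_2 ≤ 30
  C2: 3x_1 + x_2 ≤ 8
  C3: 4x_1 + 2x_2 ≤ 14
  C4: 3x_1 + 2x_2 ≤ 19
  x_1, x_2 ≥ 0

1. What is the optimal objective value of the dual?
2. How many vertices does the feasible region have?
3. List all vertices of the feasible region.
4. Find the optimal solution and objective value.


1. 22
2. 5
3. (0, 0), (2.667, 0), (1, 5), (0.5556, 5.889), (0, 6)
4. x_1 = 1, x_2 = 5, z = 22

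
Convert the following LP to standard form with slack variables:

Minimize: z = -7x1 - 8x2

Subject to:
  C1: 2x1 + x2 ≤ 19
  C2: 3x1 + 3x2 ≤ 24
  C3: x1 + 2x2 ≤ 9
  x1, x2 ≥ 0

min z = -7x1 - 8x2

s.t.
  2x1 + x2 + s1 = 19
  3x1 + 3x2 + s2 = 24
  x1 + 2x2 + s3 = 9
  x1, x2, s1, s2, s3 ≥ 0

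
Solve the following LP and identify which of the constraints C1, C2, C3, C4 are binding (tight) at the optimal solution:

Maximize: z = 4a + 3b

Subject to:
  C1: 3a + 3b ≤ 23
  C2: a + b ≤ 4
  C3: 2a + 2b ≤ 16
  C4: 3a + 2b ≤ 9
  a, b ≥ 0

At a = 1, b = 3, compute slack b - a·x for each constraint:
  C1: 23 − 12 = 11  (slack)
  C2: 4 − 4 = 0  (binding)
  C3: 16 − 8 = 8  (slack)
  C4: 9 − 9 = 0  (binding)

Optimal: a = 1, b = 3
Binding: C2, C4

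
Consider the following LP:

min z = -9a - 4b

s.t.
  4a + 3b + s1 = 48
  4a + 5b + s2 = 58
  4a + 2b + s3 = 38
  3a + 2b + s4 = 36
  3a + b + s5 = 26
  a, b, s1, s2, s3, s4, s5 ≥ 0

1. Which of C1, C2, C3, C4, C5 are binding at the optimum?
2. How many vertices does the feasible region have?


1. C3, C5
2. 5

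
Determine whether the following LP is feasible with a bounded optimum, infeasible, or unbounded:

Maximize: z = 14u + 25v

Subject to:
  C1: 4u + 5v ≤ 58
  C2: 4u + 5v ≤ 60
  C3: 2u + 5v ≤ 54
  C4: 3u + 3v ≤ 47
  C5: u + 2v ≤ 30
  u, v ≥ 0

Feasible with a bounded optimal solution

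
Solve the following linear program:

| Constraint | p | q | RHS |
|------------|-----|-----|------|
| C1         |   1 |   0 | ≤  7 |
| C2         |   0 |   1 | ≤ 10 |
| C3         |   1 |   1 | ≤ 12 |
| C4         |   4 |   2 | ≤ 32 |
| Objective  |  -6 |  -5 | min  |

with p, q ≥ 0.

Evaluate the objective at each vertex of the feasible region:
  z(0, 0) = 0
  z(7, 0) = -42
  z(7, 2) = -52
  z(4, 8) = -64  ←
  z(2, 10) = -62
  z(0, 10) = -50
The minimum is at p = 4, q = 8.

p = 4, q = 8, z = -64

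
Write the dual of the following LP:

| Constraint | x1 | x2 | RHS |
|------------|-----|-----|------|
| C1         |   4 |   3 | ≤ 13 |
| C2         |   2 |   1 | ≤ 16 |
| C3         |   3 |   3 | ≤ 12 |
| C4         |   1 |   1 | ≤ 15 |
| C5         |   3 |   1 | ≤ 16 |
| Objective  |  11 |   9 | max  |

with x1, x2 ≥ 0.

Primal max cᵀx s.t. Ax ≤ b, x ≥ 0  →  Dual min bᵀy s.t. Aᵀy ≥ c, y ≥ 0.

Minimize: z = 13y1 + 16y2 + 12y3 + 15y4 + 16y5

Subject to:
  4y1 + 2y2 + 3y3 + y4 + 3y5 ≥ 11
  3y1 + y2 + 3y3 + y4 + y5 ≥ 9
  y1, y2, y3, y4, y5 ≥ 0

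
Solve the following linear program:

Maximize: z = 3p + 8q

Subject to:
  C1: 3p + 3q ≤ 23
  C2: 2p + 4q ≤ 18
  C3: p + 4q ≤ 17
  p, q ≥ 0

Evaluate the objective at each vertex of the feasible region:
  z(0, 0) = 0
  z(7.667, 0) = 23
  z(6.333, 1.333) = 29.67
  z(1, 4) = 35  ←
  z(0, 4.25) = 34
The maximum is at p = 1, q = 4.

p = 1, q = 4, z = 35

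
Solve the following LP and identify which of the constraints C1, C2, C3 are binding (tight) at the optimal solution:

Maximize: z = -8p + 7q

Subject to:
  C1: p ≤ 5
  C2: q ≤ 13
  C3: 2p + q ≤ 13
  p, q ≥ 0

At p = 0, q = 13, compute slack b - a·x for each constraint:
  C1: 5 − 0 = 5  (slack)
  C2: 13 − 13 = 0  (binding)
  C3: 13 − 13 = 0  (binding)

Optimal: p = 0, q = 13
Binding: C2, C3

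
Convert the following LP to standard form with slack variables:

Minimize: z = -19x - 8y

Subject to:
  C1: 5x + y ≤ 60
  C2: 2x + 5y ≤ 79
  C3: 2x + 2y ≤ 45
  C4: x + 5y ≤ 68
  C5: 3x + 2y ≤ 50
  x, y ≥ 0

min z = -19x - 8y

s.t.
  5x + y + s1 = 60
  2x + 5y + s2 = 79
  2x + 2y + s3 = 45
  x + 5y + s4 = 68
  3x + 2y + s5 = 50
  x, y, s1, s2, s3, s4, s5 ≥ 0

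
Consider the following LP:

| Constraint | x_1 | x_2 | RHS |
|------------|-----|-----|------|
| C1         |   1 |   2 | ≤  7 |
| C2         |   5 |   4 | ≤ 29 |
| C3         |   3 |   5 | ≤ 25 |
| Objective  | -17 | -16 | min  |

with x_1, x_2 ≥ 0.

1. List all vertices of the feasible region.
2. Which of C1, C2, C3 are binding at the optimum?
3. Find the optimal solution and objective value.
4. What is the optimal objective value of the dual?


1. (0, 0), (5.8, 0), (5, 1), (0, 3.5)
2. C1, C2
3. x_1 = 5, x_2 = 1, z = -101
4. -101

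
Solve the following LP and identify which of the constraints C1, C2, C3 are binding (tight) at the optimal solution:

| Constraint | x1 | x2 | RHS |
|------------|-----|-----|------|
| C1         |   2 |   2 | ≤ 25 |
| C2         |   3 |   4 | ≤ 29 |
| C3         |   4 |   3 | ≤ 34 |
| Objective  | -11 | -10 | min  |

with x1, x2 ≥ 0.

At x1 = 7, x2 = 2, compute slack b - a·x for each constraint:
  C1: 25 − 18 = 7  (slack)
  C2: 29 − 29 = 0  (binding)
  C3: 34 − 34 = 0  (binding)

Optimal: x1 = 7, x2 = 2
Binding: C2, C3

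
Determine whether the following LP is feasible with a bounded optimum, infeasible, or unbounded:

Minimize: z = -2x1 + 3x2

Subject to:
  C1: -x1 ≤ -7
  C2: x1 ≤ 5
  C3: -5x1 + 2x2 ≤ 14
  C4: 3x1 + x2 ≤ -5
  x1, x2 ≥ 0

Infeasible (no feasible solution exists)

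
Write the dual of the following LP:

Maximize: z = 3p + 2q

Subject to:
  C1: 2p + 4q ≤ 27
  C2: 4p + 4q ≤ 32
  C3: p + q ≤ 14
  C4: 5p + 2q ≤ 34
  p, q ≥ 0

Primal max cᵀx s.t. Ax ≤ b, x ≥ 0  →  Dual min bᵀy s.t. Aᵀy ≥ c, y ≥ 0.

Minimize: z = 27y1 + 32y2 + 14y3 + 34y4

Subject to:
  2y1 + 4y2 + y3 + 5y4 ≥ 3
  4y1 + 4y2 + y3 + 2y4 ≥ 2
  y1, y2, y3, y4 ≥ 0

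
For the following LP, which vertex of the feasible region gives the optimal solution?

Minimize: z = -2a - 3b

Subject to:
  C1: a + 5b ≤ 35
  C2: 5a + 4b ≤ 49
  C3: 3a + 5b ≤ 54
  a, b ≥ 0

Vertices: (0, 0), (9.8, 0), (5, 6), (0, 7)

Evaluate the objective at each vertex of the feasible region:
  z(0, 0) = 0
  z(9.8, 0) = -19.6
  z(5, 6) = -28  ←
  z(0, 7) = -21
The minimum is at a = 5, b = 6.

(5, 6)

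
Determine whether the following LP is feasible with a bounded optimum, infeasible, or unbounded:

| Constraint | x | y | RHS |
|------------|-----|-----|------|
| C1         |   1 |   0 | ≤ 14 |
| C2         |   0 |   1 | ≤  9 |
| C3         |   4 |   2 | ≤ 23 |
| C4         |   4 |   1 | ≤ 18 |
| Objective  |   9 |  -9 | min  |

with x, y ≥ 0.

Feasible with a bounded optimal solution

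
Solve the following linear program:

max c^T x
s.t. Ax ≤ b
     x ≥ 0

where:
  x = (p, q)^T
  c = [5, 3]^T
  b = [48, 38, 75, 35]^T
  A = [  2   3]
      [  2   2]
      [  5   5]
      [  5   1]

Evaluate the objective at each vertex of the feasible region:
  z(0, 0) = 0
  z(7, 0) = 35
  z(5, 10) = 55  ←
  z(0, 15) = 45
The maximum is at p = 5, q = 10.

p = 5, q = 10, z = 55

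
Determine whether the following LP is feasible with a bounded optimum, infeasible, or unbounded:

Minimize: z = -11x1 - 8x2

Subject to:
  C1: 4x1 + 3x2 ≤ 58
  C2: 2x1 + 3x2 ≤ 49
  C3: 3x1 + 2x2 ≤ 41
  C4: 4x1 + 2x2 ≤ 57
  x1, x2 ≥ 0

Feasible with a bounded optimal solution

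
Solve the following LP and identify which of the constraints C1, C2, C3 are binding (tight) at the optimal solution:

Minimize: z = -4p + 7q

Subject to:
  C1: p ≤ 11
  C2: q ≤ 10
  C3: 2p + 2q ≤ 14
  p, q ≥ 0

At p = 7, q = 0, compute slack b - a·x for each constraint:
  C1: 11 − 7 = 4  (slack)
  C2: 10 − 0 = 10  (slack)
  C3: 14 − 14 = 0  (binding)

Optimal: p = 7, q = 0
Binding: C3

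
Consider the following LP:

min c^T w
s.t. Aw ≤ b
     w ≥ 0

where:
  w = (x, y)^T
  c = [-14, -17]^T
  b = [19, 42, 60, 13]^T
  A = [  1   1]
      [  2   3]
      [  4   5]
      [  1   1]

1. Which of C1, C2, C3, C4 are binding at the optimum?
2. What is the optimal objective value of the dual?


1. C3, C4
2. -206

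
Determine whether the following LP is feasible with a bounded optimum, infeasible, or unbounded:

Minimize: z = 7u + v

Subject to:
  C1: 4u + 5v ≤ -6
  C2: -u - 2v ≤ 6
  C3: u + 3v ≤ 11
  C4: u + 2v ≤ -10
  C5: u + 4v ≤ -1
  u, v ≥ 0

Infeasible (no feasible solution exists)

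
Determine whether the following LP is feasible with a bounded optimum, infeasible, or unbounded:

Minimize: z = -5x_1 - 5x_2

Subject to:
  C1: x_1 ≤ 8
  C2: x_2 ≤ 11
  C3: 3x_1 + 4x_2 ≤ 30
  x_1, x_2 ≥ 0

Feasible with a bounded optimal solution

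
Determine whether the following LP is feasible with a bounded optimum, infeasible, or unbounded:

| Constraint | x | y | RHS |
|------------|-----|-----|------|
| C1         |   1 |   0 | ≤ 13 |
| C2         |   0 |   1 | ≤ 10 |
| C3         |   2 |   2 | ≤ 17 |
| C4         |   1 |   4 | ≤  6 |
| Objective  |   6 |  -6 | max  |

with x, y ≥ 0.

Feasible with a bounded optimal solution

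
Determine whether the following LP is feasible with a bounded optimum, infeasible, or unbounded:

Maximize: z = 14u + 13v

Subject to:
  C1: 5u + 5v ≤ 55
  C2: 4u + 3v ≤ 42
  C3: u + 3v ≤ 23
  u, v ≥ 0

Feasible with a bounded optimal solution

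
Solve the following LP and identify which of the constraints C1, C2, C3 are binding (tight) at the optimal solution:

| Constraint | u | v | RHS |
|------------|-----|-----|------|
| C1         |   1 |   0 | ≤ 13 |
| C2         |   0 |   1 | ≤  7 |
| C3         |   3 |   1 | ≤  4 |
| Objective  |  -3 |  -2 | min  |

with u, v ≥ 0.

At u = 0, v = 4, compute slack b - a·x for each constraint:
  C1: 13 − 0 = 13  (slack)
  C2: 7 − 4 = 3  (slack)
  C3: 4 − 4 = 0  (binding)

Optimal: u = 0, v = 4
Binding: C3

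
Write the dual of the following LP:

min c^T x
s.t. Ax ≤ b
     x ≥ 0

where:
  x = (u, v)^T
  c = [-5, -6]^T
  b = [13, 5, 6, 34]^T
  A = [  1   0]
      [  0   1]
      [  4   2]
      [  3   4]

Primal min cᵀx s.t. Ax ≤ b, x ≥ 0  →  Dual max −bᵀy s.t. Aᵀy ≥ −c, y ≥ 0.

Maximize: z = -13y1 - 5y2 - 6y3 - 34y4

Subject to:
  y1 + 4y3 + 3y4 ≥ 5
  y2 + 2y3 + 4y4 ≥ 6
  y1, y2, y3, y4 ≥ 0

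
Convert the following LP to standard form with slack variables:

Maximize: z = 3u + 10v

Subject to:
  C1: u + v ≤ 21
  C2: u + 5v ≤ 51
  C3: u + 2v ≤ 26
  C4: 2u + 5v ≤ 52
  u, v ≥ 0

max z = 3u + 10v

s.t.
  u + v + s1 = 21
  u + 5v + s2 = 51
  u + 2v + s3 = 26
  2u + 5v + s4 = 52
  u, v, s1, s2, s3, s4 ≥ 0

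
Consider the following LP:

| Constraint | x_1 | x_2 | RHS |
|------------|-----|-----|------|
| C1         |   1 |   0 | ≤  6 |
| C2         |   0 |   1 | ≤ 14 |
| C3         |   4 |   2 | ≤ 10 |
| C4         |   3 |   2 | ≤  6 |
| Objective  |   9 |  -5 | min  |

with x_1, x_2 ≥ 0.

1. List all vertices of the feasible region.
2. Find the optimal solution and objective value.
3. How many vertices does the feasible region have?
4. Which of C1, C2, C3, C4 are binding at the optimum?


1. (0, 0), (2, 0), (0, 3)
2. x_1 = 0, x_2 = 3, z = -15
3. 3
4. C4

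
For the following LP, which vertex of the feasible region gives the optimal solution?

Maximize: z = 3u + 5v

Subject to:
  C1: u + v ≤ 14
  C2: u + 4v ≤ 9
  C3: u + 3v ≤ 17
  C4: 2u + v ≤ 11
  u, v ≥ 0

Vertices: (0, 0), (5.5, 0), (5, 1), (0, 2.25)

Evaluate the objective at each vertex of the feasible region:
  z(0, 0) = 0
  z(5.5, 0) = 16.5
  z(5, 1) = 20  ←
  z(0, 2.25) = 11.25
The maximum is at u = 5, v = 1.

(5, 1)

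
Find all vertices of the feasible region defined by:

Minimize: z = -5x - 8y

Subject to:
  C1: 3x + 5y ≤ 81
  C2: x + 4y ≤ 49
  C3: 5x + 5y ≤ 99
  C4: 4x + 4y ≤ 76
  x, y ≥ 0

(0, 0), (19, 0), (9, 10), (0, 12.25)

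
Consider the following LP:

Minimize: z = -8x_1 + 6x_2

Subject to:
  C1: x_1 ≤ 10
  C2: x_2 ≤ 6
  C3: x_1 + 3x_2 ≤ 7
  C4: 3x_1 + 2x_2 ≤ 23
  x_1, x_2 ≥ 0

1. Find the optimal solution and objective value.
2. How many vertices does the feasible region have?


1. x_1 = 7, x_2 = 0, z = -56
2. 3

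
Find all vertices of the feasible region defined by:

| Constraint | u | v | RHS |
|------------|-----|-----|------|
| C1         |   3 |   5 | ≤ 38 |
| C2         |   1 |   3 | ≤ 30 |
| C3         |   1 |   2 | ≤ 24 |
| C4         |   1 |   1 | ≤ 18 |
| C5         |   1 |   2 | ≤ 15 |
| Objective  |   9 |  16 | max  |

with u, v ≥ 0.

(0, 0), (12.67, 0), (1, 7), (0, 7.5)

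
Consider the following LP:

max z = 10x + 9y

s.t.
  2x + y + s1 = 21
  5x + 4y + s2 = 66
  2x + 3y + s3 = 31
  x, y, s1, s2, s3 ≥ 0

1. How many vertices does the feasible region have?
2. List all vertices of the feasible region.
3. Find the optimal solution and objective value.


1. 4
2. (0, 0), (10.5, 0), (8, 5), (0, 10.33)
3. x = 8, y = 5, z = 125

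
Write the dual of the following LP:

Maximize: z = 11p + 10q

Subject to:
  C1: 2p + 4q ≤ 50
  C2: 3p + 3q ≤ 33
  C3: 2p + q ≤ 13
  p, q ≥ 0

Primal max cᵀx s.t. Ax ≤ b, x ≥ 0  →  Dual min bᵀy s.t. Aᵀy ≥ c, y ≥ 0.

Minimize: z = 50y1 + 33y2 + 13y3

Subject to:
  2y1 + 3y2 + 2y3 ≥ 11
  4y1 + 3y2 + y3 ≥ 10
  y1, y2, y3 ≥ 0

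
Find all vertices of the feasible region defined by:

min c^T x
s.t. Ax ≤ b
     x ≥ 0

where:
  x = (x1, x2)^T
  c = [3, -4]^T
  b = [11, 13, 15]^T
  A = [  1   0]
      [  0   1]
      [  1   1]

(0, 0), (11, 0), (11, 4), (2, 13), (0, 13)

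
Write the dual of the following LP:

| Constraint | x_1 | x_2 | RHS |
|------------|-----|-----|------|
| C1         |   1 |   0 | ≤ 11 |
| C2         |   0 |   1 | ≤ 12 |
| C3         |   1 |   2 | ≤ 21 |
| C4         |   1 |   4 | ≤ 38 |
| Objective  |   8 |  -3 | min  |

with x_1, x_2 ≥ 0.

Primal min cᵀx s.t. Ax ≤ b, x ≥ 0  →  Dual max −bᵀy s.t. Aᵀy ≥ −c, y ≥ 0.

Maximize: z = -11y1 - 12y2 - 21y3 - 38y4

Subject to:
  y1 + y3 + y4 ≥ -8
  y2 + 2y3 + 4y4 ≥ 3
  y1, y2, y3, y4 ≥ 0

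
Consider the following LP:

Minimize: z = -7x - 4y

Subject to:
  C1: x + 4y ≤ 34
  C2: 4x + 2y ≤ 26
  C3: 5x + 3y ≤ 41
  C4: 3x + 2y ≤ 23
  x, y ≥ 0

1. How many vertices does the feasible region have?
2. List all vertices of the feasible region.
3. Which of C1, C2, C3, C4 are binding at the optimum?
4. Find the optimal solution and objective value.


1. 5
2. (0, 0), (6.5, 0), (3, 7), (2.4, 7.9), (0, 8.5)
3. C2, C4
4. x = 3, y = 7, z = -49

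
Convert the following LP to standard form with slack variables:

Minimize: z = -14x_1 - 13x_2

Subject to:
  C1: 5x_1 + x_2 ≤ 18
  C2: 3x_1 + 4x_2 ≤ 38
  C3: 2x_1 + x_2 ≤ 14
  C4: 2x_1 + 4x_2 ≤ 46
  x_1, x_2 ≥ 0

min z = -14x_1 - 13x_2

s.t.
  5x_1 + x_2 + s1 = 18
  3x_1 + 4x_2 + s2 = 38
  2x_1 + x_2 + s3 = 14
  2x_1 + 4x_2 + s4 = 46
  x_1, x_2, s1, s2, s3, s4 ≥ 0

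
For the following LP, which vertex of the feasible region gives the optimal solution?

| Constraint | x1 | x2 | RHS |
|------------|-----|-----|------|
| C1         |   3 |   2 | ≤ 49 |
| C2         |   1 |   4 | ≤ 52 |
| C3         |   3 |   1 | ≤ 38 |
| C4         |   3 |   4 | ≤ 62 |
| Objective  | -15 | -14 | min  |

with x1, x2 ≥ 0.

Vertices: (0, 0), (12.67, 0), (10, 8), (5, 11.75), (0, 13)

Evaluate the objective at each vertex of the feasible region:
  z(0, 0) = 0
  z(12.67, 0) = -190
  z(10, 8) = -262  ←
  z(5, 11.75) = -239.5
  z(0, 13) = -182
The minimum is at x1 = 10, x2 = 8.

(10, 8)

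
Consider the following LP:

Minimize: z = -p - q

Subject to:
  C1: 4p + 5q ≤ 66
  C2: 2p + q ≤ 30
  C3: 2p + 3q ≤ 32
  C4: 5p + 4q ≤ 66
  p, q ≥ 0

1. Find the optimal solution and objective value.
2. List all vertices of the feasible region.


1. p = 10, q = 4, z = -14
2. (0, 0), (13.2, 0), (10, 4), (0, 10.67)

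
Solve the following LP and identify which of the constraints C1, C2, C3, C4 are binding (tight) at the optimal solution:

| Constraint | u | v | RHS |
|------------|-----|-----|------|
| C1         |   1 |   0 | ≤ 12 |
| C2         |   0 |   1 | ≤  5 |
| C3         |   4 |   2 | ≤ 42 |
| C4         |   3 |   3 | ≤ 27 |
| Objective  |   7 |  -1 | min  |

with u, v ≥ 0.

At u = 0, v = 5, compute slack b - a·x for each constraint:
  C1: 12 − 0 = 12  (slack)
  C2: 5 − 5 = 0  (binding)
  C3: 42 − 10 = 32  (slack)
  C4: 27 − 15 = 12  (slack)

Optimal: u = 0, v = 5
Binding: C2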